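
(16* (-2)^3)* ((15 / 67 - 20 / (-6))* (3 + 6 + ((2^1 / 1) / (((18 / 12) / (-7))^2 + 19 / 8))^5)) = -50854492518812681600 / 11901008551302273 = -4273.12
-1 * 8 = -8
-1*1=-1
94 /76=47 /38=1.24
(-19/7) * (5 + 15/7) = -950/49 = -19.39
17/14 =1.21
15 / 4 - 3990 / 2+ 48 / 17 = -135213 / 68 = -1988.43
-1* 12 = -12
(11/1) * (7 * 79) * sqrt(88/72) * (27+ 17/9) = 194278.05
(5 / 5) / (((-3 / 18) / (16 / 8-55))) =318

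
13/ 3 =4.33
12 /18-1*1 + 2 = 5 /3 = 1.67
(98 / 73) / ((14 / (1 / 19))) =7 / 1387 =0.01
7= 7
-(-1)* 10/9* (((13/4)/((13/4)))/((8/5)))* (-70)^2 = 30625/9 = 3402.78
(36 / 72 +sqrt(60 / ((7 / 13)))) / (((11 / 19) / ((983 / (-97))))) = -37354 * sqrt(1365) / 7469 - 18677 / 2134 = -193.53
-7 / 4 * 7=-49 / 4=-12.25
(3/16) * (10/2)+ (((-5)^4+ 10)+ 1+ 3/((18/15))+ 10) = 10391/16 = 649.44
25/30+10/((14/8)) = 275/42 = 6.55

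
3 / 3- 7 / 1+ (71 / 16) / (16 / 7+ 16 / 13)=-24259 / 5120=-4.74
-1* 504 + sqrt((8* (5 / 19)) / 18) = -504 + 2* sqrt(95) / 57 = -503.66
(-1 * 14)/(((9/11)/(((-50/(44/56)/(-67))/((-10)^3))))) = 49/3015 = 0.02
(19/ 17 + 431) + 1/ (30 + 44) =543621/ 1258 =432.13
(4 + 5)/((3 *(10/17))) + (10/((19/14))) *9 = 13569/190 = 71.42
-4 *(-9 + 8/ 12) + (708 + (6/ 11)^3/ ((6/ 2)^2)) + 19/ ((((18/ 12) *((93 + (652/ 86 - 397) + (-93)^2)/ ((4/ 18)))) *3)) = 2609658736060/ 3520136961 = 741.35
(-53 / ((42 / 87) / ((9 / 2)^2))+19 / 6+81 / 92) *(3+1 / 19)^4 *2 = -24258762252220 / 62945043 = -385395.91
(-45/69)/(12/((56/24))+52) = -21/1840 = -0.01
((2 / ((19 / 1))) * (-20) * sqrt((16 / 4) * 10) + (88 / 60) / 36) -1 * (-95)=25661 / 270 -80 * sqrt(10) / 19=81.73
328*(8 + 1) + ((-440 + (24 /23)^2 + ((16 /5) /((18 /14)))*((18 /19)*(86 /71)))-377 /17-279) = 2214.77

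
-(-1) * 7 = 7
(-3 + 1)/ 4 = -1/ 2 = -0.50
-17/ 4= -4.25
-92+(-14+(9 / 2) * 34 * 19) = 2801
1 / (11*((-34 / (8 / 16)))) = -1 / 748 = -0.00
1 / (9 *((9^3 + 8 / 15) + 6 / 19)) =0.00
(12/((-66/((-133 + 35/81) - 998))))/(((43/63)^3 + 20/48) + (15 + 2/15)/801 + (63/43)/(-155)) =1341524000093760/4856031937823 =276.26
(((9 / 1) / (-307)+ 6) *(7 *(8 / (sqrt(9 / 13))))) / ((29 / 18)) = 615888 *sqrt(13) / 8903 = 249.42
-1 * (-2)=2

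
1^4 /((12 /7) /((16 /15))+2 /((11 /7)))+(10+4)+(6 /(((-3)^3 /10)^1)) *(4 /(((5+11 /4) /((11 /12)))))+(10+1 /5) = 87218879 /3712095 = 23.50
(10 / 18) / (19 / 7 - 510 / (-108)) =70 / 937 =0.07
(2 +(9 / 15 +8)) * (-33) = -1749 / 5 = -349.80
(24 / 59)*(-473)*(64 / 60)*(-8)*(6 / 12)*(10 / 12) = 121088 / 177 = 684.11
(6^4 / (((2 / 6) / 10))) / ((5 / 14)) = 108864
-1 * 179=-179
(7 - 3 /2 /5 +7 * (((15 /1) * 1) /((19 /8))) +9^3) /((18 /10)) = 148183 /342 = 433.28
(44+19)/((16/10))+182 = 221.38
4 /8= 1 /2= 0.50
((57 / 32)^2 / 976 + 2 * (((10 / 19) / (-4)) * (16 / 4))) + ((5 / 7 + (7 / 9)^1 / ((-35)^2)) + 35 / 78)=44423567953 / 388800921600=0.11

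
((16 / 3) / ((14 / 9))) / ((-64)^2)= 3 / 3584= 0.00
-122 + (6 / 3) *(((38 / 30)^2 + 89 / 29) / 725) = -577075262 / 4730625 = -121.99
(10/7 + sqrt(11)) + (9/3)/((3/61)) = sqrt(11) + 437/7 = 65.75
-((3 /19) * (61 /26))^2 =-33489 /244036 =-0.14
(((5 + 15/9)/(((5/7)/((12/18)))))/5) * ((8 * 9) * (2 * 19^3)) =6145664/5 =1229132.80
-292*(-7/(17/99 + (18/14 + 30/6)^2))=9915444/192497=51.51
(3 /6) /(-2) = -1 /4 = -0.25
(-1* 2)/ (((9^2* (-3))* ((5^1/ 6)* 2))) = 2/ 405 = 0.00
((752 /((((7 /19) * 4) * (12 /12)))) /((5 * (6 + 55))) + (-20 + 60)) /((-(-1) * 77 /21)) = 266916 /23485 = 11.37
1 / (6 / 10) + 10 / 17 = 2.25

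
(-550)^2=302500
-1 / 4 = -0.25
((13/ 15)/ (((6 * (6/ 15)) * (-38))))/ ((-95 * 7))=0.00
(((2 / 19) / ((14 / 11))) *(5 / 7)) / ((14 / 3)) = 165 / 13034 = 0.01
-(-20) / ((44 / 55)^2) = 125 / 4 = 31.25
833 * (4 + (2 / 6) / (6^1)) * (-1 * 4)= -13513.11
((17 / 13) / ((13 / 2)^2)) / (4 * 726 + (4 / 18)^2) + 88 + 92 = 23255817597 / 129198979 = 180.00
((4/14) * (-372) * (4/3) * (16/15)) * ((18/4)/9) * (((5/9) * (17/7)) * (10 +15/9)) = -674560/567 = -1189.70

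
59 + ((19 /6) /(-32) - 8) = 9773 /192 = 50.90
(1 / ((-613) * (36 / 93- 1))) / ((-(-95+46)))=31 / 570703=0.00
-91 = -91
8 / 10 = 4 / 5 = 0.80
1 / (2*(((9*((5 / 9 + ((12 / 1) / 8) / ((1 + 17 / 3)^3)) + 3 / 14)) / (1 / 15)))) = 11200 / 2343309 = 0.00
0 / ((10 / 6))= 0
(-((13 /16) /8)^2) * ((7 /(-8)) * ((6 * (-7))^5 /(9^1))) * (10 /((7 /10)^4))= -698709375 /128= -5458666.99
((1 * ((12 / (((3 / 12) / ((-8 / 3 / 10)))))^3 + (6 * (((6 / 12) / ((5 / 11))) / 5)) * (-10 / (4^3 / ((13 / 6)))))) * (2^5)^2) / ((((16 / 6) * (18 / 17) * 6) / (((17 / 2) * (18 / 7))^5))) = -632478527204.11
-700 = -700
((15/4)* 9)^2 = 18225/16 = 1139.06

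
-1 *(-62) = 62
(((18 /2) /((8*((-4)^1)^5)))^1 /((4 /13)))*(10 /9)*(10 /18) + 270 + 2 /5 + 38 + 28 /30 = 45612731 /147456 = 309.33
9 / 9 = 1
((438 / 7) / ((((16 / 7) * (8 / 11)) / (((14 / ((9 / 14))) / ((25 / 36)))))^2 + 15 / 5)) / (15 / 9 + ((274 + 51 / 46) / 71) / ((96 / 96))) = 8727444908028 / 2320925941165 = 3.76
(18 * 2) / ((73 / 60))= 2160 / 73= 29.59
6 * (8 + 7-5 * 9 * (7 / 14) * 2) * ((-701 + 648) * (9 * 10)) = 858600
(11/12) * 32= 88/3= 29.33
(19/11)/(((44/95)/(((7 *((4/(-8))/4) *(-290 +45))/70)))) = 88445/7744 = 11.42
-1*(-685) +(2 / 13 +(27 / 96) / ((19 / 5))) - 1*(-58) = 5874473 / 7904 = 743.23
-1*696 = -696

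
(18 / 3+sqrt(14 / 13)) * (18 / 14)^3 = 729 * sqrt(182) / 4459+4374 / 343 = 14.96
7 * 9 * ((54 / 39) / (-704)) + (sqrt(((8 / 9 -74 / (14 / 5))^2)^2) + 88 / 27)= 11903664169 / 18162144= 655.41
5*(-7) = -35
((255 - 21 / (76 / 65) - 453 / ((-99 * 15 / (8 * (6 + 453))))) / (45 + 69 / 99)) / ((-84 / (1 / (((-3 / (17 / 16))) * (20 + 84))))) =32147187 / 26699079680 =0.00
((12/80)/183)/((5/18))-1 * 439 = -1338941/3050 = -439.00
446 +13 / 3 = 1351 / 3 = 450.33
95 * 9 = 855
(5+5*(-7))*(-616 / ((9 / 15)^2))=154000 / 3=51333.33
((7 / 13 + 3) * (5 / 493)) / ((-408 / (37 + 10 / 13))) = -56465 / 16996668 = -0.00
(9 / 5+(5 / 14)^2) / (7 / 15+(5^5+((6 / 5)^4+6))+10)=708375 / 1155251048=0.00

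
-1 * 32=-32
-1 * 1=-1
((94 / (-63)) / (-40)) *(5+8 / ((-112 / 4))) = 517 / 2940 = 0.18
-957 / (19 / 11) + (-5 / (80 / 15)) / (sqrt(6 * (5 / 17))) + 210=-6537 / 19-sqrt(510) / 32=-344.76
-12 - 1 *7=-19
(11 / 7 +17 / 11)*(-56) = -1920 / 11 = -174.55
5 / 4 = 1.25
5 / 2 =2.50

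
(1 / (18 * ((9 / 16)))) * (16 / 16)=8 / 81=0.10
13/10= 1.30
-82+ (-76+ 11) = -147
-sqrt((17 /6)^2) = -17 /6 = -2.83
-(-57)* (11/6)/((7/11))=2299/14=164.21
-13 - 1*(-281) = 268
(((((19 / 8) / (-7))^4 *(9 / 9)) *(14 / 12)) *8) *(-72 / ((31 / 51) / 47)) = -937138311 / 1361024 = -688.55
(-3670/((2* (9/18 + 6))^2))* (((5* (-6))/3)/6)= 18350/507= 36.19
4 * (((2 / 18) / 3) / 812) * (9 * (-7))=-1 / 87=-0.01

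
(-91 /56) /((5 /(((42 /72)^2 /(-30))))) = 637 /172800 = 0.00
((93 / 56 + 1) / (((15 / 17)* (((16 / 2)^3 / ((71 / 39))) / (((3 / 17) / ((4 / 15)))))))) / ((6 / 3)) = 10579 / 2981888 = 0.00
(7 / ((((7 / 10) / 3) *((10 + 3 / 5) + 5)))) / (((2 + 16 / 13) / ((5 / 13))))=125 / 546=0.23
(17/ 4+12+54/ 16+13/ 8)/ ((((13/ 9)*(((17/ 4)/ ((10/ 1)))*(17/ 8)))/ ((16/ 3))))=19200/ 221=86.88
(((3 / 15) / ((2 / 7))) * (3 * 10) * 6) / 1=126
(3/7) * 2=6/7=0.86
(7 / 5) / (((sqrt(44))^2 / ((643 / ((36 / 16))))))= 4501 / 495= 9.09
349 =349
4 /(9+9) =2 /9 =0.22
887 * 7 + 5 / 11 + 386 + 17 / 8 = 580587 / 88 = 6597.58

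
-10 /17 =-0.59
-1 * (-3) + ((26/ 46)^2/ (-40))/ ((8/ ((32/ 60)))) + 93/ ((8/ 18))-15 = 197.25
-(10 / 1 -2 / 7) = -68 / 7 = -9.71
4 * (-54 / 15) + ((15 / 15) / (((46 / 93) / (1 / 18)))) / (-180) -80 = -4689823 / 49680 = -94.40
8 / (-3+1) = -4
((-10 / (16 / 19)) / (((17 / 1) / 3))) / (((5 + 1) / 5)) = -475 / 272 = -1.75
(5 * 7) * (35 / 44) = 1225 / 44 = 27.84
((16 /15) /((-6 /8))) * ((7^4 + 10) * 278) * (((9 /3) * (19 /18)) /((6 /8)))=-1630067456 /405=-4024857.92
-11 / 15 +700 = 10489 / 15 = 699.27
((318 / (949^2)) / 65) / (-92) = -159 / 2692796990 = -0.00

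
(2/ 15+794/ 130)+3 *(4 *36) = 85457/ 195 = 438.24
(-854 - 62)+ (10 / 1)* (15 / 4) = -878.50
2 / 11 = 0.18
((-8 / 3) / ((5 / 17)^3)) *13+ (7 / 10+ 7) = -1354.84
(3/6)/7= 1/14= 0.07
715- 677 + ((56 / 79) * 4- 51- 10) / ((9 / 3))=4411 / 237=18.61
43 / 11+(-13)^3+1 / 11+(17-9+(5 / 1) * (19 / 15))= -6536 / 3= -2178.67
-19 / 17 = -1.12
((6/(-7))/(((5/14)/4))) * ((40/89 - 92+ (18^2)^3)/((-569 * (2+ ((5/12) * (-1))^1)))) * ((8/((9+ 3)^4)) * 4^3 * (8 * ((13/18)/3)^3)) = 283754423220736/284078538855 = 998.86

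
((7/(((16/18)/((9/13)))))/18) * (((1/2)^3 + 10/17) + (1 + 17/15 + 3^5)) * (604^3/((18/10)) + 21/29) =8628351457659857/946560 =9115482861.79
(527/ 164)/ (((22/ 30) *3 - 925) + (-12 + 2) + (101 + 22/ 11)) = -2635/ 680436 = -0.00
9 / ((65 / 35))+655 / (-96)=-2467 / 1248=-1.98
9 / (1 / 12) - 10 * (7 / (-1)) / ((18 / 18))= 178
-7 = -7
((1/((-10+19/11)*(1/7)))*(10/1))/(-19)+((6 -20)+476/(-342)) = -33226/2223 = -14.95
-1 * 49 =-49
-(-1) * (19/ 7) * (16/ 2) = 152/ 7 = 21.71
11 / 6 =1.83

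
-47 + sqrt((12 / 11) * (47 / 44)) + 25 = -22 + sqrt(141) / 11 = -20.92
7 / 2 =3.50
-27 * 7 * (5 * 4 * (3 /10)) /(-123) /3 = 126 /41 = 3.07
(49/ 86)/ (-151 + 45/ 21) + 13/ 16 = 289867/ 358448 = 0.81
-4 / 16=-1 / 4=-0.25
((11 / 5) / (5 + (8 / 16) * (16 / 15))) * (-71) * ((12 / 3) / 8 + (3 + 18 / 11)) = -24069 / 166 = -144.99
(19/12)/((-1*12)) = -19/144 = -0.13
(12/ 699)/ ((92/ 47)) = 0.01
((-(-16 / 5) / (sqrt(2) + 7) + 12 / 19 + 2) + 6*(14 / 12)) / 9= 45133 / 40185-16*sqrt(2) / 2115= 1.11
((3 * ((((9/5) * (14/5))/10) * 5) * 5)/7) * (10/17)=54/17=3.18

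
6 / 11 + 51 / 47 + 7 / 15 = 16264 / 7755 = 2.10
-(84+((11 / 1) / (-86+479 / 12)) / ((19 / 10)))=-881268 / 10507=-83.87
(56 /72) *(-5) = -35 /9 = -3.89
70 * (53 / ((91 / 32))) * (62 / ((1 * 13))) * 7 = 7360640 / 169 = 43554.08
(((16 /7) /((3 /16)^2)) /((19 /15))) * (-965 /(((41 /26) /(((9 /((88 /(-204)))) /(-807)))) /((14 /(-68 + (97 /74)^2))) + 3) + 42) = 1928392140922880 /827951007827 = 2329.11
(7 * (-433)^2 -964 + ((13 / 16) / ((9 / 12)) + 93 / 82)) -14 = 645232031 / 492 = 1311447.22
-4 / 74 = -2 / 37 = -0.05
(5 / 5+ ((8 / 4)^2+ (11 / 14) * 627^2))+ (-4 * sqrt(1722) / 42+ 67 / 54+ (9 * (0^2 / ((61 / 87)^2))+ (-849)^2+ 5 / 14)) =1029690.72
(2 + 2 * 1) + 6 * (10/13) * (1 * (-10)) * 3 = -1748/13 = -134.46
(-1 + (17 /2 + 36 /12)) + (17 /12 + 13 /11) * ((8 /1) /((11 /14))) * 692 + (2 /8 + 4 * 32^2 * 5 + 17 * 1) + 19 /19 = 38817.20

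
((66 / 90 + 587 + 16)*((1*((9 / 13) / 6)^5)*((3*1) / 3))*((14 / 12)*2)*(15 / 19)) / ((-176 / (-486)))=38992023 / 620801896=0.06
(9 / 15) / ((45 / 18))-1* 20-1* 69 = -2219 / 25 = -88.76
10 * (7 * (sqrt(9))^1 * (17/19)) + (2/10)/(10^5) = 1785000019/9500000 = 187.89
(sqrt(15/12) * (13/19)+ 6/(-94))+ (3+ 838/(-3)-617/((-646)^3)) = -10506310805195/38011645176+ 13 * sqrt(5)/38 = -275.63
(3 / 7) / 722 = 3 / 5054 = 0.00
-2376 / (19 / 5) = -11880 / 19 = -625.26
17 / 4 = 4.25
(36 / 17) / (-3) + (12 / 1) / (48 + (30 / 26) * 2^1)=-866 / 1853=-0.47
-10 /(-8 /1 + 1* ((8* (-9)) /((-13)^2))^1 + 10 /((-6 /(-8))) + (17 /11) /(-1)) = -55770 /18749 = -2.97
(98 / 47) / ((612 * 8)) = 0.00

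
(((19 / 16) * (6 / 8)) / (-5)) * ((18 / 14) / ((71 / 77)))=-5643 / 22720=-0.25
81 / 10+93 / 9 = 553 / 30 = 18.43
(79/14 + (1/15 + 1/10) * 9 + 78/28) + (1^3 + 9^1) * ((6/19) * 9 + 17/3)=75823/798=95.02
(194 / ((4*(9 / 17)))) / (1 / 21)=11543 / 6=1923.83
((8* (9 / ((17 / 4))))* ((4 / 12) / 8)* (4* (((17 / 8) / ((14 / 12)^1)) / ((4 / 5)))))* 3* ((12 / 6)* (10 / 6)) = 450 / 7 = 64.29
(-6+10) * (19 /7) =76 /7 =10.86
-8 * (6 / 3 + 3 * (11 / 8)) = -49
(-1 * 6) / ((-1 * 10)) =3 / 5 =0.60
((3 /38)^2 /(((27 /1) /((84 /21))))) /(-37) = -1 /40071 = -0.00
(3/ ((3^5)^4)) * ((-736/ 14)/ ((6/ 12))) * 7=-0.00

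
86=86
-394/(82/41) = -197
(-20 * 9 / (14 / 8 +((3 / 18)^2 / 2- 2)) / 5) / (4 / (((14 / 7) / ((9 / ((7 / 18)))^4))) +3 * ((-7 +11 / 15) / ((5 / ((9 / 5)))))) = 43218000 / 162619027601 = 0.00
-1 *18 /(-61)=18 /61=0.30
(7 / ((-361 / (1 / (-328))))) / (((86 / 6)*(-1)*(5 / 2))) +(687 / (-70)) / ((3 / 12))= -39.26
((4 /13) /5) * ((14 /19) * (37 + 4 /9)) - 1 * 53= -570223 /11115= -51.30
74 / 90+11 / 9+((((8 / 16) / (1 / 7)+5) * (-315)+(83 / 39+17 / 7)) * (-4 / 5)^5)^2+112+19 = 558444460323421751 / 727822265625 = 767281.36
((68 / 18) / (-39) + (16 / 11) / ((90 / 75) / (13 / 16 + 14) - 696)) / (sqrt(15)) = -13128304* sqrt(15) / 1990017315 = -0.03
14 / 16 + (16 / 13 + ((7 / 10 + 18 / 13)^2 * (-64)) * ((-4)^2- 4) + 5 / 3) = -338033603 / 101400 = -3333.66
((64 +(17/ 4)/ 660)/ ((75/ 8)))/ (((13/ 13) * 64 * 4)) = 168977/ 6336000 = 0.03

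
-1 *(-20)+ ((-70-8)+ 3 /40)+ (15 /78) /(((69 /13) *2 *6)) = -239797 /4140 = -57.92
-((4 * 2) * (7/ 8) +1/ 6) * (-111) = 1591/ 2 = 795.50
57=57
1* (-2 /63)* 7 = -2 /9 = -0.22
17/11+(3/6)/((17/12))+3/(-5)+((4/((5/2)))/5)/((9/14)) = 1.80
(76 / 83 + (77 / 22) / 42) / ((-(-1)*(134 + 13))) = 995 / 146412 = 0.01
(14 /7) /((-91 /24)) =-48 /91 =-0.53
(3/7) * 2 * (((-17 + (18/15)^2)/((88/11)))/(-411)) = 389/95900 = 0.00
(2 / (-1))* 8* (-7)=112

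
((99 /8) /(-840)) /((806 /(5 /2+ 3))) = -363 /3610880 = -0.00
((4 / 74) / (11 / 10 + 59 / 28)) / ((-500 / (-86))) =1204 / 415325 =0.00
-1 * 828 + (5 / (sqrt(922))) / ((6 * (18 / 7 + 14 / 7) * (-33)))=-828 - 35 * sqrt(922) / 5841792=-828.00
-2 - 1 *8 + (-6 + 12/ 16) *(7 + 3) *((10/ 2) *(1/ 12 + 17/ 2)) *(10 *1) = -90165/ 4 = -22541.25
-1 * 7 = -7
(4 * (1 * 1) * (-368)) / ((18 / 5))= -3680 / 9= -408.89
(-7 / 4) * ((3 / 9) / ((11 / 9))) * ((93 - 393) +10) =3045 / 22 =138.41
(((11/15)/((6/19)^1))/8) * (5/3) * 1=209/432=0.48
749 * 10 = 7490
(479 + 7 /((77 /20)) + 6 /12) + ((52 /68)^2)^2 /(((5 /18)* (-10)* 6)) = 11054577106 /22968275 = 481.30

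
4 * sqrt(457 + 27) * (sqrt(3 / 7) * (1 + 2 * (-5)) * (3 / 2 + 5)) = -5148 * sqrt(21) / 7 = -3370.16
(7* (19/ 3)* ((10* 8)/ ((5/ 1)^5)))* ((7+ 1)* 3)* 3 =51072/ 625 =81.72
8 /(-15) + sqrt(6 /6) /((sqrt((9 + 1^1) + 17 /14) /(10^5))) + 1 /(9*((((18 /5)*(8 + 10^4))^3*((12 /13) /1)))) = -1683650304122675267 /3156844320230031360 + 100000*sqrt(2198) /157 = 29861.14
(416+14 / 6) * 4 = 5020 / 3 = 1673.33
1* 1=1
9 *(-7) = -63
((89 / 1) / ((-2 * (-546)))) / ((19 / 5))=0.02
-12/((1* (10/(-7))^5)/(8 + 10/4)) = 1058841/50000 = 21.18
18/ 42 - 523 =-3658/ 7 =-522.57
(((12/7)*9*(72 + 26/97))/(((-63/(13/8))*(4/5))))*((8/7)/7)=-1366950/232897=-5.87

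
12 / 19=0.63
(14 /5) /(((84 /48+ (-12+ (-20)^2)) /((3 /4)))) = 42 /7795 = 0.01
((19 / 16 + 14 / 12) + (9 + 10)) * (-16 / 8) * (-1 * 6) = 1025 / 4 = 256.25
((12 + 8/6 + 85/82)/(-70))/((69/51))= -1717/11316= -0.15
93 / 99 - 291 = -9572 / 33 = -290.06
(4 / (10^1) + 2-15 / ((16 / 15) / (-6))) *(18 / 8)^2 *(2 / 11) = 281151 / 3520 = 79.87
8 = 8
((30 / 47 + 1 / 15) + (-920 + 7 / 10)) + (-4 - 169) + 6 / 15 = -307717 / 282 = -1091.20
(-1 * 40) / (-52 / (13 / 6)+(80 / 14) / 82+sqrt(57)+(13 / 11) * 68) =-22498044800 / 31172886607+398665960 * sqrt(57) / 31172886607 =-0.63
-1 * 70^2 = -4900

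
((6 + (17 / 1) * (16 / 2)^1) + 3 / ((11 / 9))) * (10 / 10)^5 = 1589 / 11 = 144.45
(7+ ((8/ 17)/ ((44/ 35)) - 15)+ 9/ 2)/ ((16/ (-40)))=5845/ 748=7.81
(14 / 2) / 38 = 7 / 38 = 0.18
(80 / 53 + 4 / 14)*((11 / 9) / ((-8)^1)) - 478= -709759 / 1484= -478.27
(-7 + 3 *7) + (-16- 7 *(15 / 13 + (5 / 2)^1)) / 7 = 1467 / 182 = 8.06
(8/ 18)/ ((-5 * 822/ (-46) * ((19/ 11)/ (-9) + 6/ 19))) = 0.04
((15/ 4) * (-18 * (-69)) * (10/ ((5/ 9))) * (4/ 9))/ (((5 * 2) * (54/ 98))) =6762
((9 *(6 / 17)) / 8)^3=19683 / 314432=0.06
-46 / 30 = -23 / 15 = -1.53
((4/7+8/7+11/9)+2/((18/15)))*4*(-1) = -1160/63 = -18.41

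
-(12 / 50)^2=-36 / 625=-0.06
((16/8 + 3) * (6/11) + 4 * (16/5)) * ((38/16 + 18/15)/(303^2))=5551/9180900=0.00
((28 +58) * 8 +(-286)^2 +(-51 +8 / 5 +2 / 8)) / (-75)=-1648697 / 1500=-1099.13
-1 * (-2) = 2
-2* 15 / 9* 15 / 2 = -25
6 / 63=2 / 21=0.10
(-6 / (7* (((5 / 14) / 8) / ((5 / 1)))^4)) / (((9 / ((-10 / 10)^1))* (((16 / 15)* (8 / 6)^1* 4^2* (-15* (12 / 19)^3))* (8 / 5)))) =-11763185 / 108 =-108918.38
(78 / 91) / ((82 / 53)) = 159 / 287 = 0.55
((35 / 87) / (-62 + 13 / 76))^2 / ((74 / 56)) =0.00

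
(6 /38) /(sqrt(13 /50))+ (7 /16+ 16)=15 * sqrt(26) /247+ 263 /16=16.75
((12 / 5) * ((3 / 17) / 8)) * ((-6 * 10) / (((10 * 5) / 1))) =-27 / 425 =-0.06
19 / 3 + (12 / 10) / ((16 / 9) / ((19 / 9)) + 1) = 3667 / 525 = 6.98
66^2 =4356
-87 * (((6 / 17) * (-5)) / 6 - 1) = 1914 / 17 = 112.59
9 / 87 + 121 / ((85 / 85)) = 3512 / 29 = 121.10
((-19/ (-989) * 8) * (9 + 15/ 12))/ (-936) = -779/ 462852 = -0.00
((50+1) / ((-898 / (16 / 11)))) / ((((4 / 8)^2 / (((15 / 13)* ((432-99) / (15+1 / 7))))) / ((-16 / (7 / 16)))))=1043435520 / 3402971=306.62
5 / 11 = 0.45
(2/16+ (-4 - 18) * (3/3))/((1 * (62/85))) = -29.99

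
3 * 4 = 12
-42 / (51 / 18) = -252 / 17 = -14.82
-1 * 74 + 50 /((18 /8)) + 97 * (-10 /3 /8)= -3319 /36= -92.19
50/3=16.67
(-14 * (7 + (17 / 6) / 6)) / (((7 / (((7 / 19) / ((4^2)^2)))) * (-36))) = 1883 / 3151872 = 0.00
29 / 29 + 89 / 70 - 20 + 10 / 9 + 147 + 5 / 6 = 131.22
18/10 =9/5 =1.80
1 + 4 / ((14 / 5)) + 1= 24 / 7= 3.43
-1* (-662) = 662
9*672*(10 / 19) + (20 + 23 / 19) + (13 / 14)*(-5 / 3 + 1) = 1278296 / 399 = 3203.75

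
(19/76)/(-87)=-0.00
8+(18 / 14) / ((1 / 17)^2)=2657 / 7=379.57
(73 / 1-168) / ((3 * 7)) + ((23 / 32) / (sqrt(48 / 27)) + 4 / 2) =-5335 / 2688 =-1.98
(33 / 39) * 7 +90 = 1247 / 13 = 95.92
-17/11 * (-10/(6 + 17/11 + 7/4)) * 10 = 6800/409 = 16.63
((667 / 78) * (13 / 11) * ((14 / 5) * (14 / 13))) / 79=65366 / 169455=0.39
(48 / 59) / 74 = 24 / 2183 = 0.01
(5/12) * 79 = 395/12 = 32.92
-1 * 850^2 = -722500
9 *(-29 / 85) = -261 / 85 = -3.07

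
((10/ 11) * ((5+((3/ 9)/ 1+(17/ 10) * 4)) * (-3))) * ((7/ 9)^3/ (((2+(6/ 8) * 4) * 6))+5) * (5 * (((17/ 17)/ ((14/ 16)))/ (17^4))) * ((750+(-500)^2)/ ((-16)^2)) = -10516816375/ 945536328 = -11.12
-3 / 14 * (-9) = 27 / 14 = 1.93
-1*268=-268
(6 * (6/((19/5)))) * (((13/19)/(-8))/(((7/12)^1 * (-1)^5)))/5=702/2527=0.28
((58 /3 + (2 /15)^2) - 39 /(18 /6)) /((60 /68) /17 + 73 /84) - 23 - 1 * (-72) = 55.90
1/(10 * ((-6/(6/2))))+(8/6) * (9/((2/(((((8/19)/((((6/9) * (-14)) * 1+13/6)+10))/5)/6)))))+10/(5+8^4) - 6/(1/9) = -54.02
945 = 945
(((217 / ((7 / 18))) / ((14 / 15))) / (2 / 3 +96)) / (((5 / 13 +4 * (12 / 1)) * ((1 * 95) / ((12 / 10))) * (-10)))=-97929 / 606513250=-0.00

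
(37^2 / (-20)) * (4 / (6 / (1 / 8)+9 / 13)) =-17797 / 3165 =-5.62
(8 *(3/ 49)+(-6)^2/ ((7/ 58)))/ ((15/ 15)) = 298.78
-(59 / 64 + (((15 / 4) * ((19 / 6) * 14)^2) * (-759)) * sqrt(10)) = 17690242.79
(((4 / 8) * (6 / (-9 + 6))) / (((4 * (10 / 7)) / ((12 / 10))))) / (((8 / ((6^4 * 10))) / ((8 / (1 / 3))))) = -40824 / 5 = -8164.80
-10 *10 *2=-200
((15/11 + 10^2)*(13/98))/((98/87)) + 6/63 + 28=12687475/316932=40.03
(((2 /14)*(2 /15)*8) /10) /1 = 8 /525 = 0.02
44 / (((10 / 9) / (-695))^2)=17215011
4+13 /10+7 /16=459 /80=5.74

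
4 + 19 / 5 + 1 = 8.80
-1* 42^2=-1764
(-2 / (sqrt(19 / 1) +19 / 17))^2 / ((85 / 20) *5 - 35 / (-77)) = 3916528 / 330692625 - 432344 *sqrt(19) / 330692625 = 0.01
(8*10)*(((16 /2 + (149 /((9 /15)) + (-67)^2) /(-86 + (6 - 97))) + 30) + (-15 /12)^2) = 543655 /531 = 1023.83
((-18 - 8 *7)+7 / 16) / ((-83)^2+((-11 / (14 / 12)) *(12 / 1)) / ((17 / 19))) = -140063 / 12875888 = -0.01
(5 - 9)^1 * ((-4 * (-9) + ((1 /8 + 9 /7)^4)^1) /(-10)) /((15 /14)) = 392991937 /26342400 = 14.92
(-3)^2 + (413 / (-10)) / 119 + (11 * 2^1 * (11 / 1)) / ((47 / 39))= 1673597 / 7990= 209.46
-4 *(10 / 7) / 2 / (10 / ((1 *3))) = -6 / 7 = -0.86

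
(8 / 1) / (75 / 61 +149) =122 / 2291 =0.05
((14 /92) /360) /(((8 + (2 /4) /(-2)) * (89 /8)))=14 /2855565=0.00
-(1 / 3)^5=-1 / 243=-0.00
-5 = -5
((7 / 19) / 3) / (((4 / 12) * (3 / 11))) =77 / 57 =1.35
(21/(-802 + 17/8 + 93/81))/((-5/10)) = 0.05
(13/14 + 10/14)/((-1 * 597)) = -23/8358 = -0.00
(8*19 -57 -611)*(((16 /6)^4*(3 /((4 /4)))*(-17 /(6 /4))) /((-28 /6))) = -11976704 /63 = -190106.41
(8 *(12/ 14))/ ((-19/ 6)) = -288/ 133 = -2.17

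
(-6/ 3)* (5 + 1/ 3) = -32/ 3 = -10.67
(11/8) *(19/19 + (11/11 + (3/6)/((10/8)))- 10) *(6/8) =-627/80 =-7.84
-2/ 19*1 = -2/ 19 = -0.11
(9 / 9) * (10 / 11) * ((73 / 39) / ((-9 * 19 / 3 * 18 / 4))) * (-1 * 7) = 10220 / 220077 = 0.05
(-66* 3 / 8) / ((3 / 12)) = -99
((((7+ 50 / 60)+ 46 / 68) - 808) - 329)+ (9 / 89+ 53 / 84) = -47776345 / 42364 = -1127.76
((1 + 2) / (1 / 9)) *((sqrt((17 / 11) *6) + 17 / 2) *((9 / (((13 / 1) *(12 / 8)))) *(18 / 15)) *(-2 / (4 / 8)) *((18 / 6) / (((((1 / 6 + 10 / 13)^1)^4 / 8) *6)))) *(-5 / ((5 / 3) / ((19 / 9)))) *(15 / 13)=64718963712 *sqrt(1122) / 312380651 + 550111191552 / 28398241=26311.06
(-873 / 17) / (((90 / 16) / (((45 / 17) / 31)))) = -6984 / 8959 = -0.78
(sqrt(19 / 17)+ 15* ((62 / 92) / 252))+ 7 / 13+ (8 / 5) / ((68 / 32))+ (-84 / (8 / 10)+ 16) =-86.61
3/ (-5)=-3/ 5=-0.60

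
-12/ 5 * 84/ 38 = -504/ 95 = -5.31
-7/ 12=-0.58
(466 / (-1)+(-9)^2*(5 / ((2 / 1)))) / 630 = -527 / 1260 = -0.42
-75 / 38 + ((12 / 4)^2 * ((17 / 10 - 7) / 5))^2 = 4229301 / 47500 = 89.04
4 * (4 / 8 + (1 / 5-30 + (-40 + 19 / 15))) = -4082 / 15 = -272.13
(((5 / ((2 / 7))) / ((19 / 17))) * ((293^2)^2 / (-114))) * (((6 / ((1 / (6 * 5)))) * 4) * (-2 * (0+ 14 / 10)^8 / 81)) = 265583296891.21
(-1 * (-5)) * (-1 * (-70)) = 350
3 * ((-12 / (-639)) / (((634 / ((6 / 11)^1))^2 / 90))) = 3240 / 863300999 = 0.00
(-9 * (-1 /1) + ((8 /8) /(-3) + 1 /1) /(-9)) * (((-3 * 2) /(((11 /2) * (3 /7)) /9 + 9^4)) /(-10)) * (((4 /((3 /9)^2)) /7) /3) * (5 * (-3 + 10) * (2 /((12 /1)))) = 6748 /826719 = 0.01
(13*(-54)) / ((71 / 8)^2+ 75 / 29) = -1302912 / 150989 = -8.63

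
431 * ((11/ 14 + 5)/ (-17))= -34911/ 238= -146.68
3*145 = 435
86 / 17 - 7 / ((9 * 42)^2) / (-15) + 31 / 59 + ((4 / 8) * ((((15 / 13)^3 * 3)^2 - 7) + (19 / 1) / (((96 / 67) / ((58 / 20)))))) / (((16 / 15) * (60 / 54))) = 42219163321692315067 / 1517881340681072640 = 27.81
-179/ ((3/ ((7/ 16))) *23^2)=-1253/ 25392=-0.05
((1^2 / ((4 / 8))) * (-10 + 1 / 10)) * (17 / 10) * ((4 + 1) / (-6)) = 561 / 20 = 28.05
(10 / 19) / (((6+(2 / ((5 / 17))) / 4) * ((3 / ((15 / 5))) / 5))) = 500 / 1463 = 0.34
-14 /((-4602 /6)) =14 /767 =0.02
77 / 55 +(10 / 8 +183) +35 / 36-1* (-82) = 12088 / 45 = 268.62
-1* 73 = -73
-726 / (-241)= 726 / 241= 3.01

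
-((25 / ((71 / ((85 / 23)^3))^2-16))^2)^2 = -7903405262963192179880666479491628706455230712890625 / 782011018403631380120481173096570022152244768699201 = -10.11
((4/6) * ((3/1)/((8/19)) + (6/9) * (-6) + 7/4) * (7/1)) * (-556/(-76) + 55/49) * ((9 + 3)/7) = 306384/931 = 329.09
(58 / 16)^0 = 1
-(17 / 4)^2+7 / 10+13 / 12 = -3907 / 240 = -16.28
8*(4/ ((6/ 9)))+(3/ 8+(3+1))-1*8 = 355/ 8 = 44.38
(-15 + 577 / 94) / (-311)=833 / 29234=0.03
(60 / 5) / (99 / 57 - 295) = -57 / 1393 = -0.04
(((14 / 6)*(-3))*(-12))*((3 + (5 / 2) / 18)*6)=1582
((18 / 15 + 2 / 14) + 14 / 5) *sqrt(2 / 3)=29 *sqrt(6) / 21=3.38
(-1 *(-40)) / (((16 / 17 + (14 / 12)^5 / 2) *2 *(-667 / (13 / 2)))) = -34369920 / 356545517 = -0.10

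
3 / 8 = 0.38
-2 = -2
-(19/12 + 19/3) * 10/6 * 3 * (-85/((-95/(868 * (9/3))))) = -92225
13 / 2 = 6.50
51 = 51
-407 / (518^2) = -11 / 7252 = -0.00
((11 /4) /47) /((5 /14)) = 77 /470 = 0.16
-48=-48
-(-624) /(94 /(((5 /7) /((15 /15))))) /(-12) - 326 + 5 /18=-1931267 /5922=-326.12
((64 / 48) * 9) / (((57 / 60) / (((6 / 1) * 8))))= 11520 / 19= 606.32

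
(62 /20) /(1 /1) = 31 /10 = 3.10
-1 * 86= -86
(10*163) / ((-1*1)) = -1630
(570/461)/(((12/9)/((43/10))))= 7353/1844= 3.99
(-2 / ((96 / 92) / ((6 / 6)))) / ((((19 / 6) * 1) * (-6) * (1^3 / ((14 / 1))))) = 161 / 114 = 1.41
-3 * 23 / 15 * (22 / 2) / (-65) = 253 / 325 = 0.78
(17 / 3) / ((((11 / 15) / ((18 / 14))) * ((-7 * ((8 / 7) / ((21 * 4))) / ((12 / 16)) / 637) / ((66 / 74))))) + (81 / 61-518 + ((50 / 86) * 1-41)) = -34943957109 / 776408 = -45007.21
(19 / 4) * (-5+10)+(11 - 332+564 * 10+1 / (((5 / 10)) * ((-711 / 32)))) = 15194525 / 2844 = 5342.66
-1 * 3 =-3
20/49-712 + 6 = -34574/49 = -705.59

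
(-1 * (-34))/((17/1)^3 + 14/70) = 85/12283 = 0.01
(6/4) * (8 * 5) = 60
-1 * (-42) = 42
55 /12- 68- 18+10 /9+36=-1595 /36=-44.31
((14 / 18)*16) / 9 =112 / 81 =1.38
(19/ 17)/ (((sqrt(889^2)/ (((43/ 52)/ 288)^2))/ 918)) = 35131/ 3692322816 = 0.00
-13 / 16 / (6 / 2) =-13 / 48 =-0.27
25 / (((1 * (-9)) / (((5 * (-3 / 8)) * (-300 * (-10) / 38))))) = 411.18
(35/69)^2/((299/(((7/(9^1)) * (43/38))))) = 368725/486850338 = 0.00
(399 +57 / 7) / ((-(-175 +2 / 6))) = 4275 / 1834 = 2.33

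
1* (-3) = -3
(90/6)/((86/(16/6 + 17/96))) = 1365/2752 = 0.50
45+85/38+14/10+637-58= 119251/190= 627.64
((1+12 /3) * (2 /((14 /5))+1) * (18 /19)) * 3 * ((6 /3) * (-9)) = -438.50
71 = 71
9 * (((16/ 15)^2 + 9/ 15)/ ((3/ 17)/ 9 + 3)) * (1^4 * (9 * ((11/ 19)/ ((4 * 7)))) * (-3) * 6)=-1615221/ 93100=-17.35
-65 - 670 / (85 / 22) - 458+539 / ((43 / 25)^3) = -798111498 / 1351619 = -590.49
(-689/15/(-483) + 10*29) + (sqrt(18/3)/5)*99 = 99*sqrt(6)/5 + 2101739/7245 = 338.59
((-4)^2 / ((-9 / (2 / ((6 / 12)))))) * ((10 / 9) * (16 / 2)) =-5120 / 81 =-63.21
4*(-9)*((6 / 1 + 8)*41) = -20664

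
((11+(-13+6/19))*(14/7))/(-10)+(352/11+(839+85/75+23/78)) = 872.77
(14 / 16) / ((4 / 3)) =21 / 32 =0.66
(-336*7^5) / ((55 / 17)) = -96001584 / 55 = -1745483.35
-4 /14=-2 /7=-0.29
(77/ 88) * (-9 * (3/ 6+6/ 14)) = -117/ 16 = -7.31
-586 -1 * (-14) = -572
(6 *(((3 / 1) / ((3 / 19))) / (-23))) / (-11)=114 / 253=0.45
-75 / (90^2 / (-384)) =32 / 9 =3.56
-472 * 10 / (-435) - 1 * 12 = -100 / 87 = -1.15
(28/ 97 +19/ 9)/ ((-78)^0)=2.40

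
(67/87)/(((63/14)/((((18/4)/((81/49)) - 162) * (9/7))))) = -192089/5481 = -35.05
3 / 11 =0.27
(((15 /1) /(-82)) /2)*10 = -75 /82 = -0.91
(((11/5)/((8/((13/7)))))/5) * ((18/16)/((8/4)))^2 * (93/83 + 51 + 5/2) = 105023061/59494400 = 1.77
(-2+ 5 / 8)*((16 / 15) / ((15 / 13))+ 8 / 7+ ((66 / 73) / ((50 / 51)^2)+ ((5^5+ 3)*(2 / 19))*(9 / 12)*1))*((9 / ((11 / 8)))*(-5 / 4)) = 27301680701 / 9709000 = 2812.00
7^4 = 2401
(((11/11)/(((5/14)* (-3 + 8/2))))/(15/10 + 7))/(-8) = -0.04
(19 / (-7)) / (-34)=19 / 238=0.08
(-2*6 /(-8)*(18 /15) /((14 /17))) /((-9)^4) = 17 /51030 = 0.00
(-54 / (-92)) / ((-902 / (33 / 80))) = -81 / 301760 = -0.00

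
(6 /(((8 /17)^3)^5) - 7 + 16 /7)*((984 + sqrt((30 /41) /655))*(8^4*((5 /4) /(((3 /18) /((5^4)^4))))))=137581566328964231700897216796875*sqrt(32226) /322955770855424 + 16922532658462600499210357666015625 /7516192768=2251553144374694529791410.00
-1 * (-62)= 62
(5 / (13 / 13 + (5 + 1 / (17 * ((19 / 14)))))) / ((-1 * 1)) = -1615 / 1952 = -0.83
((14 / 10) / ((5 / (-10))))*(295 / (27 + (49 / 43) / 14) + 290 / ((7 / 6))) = -726.50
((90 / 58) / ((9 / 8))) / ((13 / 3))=120 / 377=0.32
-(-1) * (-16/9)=-16/9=-1.78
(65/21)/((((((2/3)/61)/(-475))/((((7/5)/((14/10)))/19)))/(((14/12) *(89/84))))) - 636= -9463213/1008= -9388.11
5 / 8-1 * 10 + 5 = -35 / 8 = -4.38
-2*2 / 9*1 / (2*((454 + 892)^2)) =-1 / 8152722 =-0.00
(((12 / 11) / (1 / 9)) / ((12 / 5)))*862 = 38790 / 11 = 3526.36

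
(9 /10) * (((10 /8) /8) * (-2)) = -9 /32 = -0.28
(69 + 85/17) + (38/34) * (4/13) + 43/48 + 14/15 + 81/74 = 151636223/1962480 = 77.27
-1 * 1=-1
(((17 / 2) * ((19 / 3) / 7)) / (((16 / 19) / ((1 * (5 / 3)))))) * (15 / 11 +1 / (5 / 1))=23.80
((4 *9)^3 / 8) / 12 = 486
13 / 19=0.68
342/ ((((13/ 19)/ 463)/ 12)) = 36102888/ 13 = 2777145.23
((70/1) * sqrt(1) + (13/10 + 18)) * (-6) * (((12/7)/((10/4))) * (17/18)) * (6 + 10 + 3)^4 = -45220642.31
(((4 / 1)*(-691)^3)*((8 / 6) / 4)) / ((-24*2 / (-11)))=-3629333081 / 36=-100814807.81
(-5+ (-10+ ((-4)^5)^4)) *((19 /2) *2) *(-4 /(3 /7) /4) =-146235046492213 /3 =-48745015497404.33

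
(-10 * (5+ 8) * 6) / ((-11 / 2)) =1560 / 11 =141.82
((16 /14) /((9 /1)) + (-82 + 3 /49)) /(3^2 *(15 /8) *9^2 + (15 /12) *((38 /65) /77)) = -41274376 /689598693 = -0.06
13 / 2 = 6.50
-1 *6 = -6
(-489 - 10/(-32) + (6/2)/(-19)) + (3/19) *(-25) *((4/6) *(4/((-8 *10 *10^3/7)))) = -1857609/3800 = -488.84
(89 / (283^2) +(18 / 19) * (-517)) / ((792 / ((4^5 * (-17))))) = 1621787037568 / 150647409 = 10765.45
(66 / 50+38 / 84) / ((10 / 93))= 57691 / 3500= 16.48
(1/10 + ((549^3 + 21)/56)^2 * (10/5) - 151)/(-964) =-34225057775315361/1889440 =-18113863248.01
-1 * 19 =-19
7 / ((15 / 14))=98 / 15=6.53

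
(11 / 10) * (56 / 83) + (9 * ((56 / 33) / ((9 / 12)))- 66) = -44.89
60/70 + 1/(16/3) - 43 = -4699/112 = -41.96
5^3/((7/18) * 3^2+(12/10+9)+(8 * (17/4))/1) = 1250/477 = 2.62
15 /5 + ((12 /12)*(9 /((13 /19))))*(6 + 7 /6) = 2529 /26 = 97.27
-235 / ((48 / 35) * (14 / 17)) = -19975 / 96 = -208.07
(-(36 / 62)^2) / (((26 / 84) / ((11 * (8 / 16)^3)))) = -18711 / 12493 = -1.50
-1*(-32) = 32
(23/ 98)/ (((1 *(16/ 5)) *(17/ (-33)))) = -3795/ 26656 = -0.14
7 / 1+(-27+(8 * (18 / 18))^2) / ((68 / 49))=2289 / 68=33.66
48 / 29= 1.66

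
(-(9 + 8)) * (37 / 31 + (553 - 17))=-283101 / 31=-9132.29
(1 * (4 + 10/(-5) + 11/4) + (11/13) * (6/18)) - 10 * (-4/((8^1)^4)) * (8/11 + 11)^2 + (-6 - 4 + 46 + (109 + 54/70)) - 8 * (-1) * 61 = 640.15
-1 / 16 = -0.06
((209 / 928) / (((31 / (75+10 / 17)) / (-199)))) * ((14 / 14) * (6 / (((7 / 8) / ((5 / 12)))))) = -267222175 / 855848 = -312.23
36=36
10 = 10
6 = 6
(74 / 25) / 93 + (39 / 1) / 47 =0.86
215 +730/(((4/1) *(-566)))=243015/1132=214.68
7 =7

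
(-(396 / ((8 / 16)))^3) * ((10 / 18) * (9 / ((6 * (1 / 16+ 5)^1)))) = -81776640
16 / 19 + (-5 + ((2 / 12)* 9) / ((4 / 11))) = -5 / 152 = -0.03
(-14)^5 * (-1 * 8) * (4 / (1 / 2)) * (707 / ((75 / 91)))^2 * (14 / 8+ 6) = 1104189129058136576 / 5625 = 196300289610335.39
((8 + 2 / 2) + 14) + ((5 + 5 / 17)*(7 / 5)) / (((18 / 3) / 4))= 475 / 17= 27.94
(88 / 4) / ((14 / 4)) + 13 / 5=311 / 35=8.89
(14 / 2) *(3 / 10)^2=63 / 100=0.63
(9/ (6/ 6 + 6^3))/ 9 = 1/ 217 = 0.00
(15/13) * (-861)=-12915/13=-993.46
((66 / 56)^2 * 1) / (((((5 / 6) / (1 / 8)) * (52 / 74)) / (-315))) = -1087911 / 11648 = -93.40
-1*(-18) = 18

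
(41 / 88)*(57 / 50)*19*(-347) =-15407841 / 4400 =-3501.78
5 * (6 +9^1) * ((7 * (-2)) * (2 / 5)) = -420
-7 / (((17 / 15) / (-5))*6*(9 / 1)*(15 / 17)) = 0.65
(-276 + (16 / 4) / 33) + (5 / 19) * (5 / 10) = -345787 / 1254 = -275.75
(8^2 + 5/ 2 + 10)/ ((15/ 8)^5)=3.30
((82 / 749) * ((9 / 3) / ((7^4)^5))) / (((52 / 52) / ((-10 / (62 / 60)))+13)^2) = 22140000 / 894623037292107140917369589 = 0.00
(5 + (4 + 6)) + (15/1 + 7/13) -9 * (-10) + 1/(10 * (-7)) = 109677/910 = 120.52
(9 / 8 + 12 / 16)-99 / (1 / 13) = -10281 / 8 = -1285.12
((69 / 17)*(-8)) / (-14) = 276 / 119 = 2.32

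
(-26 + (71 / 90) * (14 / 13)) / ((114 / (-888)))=2177524 / 11115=195.91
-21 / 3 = -7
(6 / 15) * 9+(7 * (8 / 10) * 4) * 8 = 914 / 5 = 182.80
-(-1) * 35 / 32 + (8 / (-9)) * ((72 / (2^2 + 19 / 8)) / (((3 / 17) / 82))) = -1343173 / 288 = -4663.80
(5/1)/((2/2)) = 5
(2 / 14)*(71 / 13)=71 / 91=0.78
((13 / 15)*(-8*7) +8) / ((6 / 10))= -608 / 9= -67.56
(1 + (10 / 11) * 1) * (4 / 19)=84 / 209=0.40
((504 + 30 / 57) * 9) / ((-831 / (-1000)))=28758000 / 5263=5464.18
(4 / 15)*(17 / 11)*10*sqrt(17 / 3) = 136*sqrt(51) / 99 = 9.81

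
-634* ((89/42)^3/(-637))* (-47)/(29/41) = -430636658371/684313812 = -629.30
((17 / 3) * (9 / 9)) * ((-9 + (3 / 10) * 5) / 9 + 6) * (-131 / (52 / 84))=-483259 / 78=-6195.63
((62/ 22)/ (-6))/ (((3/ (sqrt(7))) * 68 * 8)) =-31 * sqrt(7)/ 107712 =-0.00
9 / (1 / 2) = 18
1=1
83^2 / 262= 6889 / 262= 26.29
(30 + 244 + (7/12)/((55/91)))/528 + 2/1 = 878437/348480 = 2.52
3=3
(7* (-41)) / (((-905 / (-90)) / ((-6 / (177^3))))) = 1148 / 37173599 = 0.00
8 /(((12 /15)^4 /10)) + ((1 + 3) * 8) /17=53637 /272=197.19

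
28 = 28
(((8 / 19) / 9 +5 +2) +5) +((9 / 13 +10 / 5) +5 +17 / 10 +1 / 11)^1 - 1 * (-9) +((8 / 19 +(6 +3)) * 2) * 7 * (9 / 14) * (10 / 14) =155926357 / 1711710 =91.09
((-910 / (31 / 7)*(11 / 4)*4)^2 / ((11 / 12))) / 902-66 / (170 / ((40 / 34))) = 70355143668 / 11386889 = 6178.61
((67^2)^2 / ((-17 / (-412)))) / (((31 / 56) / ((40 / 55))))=3719413309696 / 5797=641610024.10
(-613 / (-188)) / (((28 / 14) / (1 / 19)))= 613 / 7144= 0.09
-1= -1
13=13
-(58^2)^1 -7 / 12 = -40375 / 12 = -3364.58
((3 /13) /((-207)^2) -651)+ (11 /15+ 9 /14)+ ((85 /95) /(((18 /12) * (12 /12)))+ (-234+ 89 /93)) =-6752729205917 /7655545170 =-882.07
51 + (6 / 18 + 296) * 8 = 7265 / 3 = 2421.67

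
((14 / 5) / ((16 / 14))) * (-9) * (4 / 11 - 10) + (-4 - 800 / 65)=280529 / 1430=196.17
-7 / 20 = -0.35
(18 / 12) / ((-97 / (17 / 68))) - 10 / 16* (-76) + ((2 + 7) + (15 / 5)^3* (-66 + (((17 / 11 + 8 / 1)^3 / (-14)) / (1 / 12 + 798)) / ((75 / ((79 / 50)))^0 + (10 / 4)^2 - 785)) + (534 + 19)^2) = 3119183136556924567 / 10257653402744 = 304083.50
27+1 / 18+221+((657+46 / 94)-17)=751709 / 846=888.54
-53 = -53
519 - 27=492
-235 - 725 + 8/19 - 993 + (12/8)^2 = -1950.33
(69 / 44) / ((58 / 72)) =1.95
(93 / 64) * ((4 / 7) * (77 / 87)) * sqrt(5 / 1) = 341 * sqrt(5) / 464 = 1.64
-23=-23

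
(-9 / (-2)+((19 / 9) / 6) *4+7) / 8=697 / 432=1.61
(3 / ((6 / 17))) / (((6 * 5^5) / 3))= 17 / 12500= 0.00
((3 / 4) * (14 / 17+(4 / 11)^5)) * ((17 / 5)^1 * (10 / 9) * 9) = 21.16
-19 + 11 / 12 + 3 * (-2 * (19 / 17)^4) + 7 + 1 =-19489153 / 1002252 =-19.45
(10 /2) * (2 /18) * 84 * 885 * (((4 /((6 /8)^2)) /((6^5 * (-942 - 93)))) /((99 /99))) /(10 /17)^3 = -2029069 /11317725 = -0.18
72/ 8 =9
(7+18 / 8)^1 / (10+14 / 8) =37 / 47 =0.79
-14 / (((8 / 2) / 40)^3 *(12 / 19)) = -66500 / 3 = -22166.67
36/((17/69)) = 146.12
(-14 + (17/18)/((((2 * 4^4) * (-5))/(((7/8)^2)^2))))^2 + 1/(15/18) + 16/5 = 7139300730972508129/35624176739942400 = 200.41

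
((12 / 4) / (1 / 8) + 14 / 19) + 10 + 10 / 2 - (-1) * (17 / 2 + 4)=1985 / 38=52.24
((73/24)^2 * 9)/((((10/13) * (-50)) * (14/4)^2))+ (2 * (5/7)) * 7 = 3850723/392000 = 9.82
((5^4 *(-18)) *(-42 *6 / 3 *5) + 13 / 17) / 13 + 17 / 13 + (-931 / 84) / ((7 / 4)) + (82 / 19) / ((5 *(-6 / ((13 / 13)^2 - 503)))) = 363528.79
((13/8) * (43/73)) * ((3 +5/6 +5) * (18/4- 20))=-918437/7008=-131.06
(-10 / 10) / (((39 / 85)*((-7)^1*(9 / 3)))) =85 / 819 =0.10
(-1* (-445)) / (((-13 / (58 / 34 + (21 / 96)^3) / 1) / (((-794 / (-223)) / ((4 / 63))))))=-10641325999185 / 3229810688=-3294.72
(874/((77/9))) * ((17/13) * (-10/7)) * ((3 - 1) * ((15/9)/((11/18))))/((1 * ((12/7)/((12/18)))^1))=-4457400/11011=-404.81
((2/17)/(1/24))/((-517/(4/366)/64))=-2048/536129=-0.00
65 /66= 0.98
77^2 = 5929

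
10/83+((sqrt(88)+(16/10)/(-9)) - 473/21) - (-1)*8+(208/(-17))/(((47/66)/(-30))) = 2*sqrt(22)+10462959623/20889855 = 510.24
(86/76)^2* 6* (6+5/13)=460401/9386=49.05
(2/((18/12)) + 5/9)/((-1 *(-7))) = 17/63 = 0.27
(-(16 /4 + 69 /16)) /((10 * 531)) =-133 /84960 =-0.00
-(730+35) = -765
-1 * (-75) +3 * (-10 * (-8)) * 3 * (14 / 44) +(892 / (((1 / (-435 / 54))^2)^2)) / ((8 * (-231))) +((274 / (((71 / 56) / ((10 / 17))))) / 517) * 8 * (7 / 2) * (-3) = -437488603636885 / 250117707168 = -1749.13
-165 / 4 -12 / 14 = -1179 / 28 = -42.11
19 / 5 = 3.80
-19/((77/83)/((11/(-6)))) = 1577/42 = 37.55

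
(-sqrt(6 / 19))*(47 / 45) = -47*sqrt(114) / 855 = -0.59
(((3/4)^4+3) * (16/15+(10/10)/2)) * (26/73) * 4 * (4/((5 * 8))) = 172913/233600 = 0.74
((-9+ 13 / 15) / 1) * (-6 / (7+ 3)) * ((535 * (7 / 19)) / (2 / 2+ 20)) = 13054 / 285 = 45.80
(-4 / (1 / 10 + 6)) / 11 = -40 / 671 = -0.06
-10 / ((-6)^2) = -5 / 18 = -0.28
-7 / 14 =-1 / 2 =-0.50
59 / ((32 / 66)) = 1947 / 16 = 121.69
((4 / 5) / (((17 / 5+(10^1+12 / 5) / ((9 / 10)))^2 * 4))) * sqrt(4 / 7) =810 * sqrt(7) / 4182703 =0.00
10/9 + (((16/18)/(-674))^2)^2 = 1.11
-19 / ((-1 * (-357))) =-19 / 357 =-0.05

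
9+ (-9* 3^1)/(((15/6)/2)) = -63/5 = -12.60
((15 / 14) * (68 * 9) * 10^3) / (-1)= -4590000 / 7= -655714.29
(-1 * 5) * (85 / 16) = -425 / 16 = -26.56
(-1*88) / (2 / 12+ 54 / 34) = -8976 / 179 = -50.15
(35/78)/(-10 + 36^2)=35/100308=0.00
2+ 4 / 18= 20 / 9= 2.22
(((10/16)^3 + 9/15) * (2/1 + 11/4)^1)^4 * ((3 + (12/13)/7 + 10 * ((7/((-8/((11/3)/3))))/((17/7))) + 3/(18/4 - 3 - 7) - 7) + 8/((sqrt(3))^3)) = -15351426449850556222448471/6735740173151109120000 + 2842061499060273361 * sqrt(3)/12369505812480000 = -1881.14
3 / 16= 0.19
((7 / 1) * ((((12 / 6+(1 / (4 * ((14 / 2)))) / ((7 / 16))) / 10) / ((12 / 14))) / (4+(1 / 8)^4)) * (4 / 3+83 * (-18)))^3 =-255255891.34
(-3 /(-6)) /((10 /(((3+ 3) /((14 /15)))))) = 9 /28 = 0.32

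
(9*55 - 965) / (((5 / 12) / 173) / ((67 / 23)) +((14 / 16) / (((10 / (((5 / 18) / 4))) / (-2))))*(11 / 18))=56482479360 / 793147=71213.13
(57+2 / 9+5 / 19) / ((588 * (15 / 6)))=983 / 25137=0.04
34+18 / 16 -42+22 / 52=-671 / 104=-6.45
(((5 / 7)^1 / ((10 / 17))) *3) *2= 51 / 7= 7.29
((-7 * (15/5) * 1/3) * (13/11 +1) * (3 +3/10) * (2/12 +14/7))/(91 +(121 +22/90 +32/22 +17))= -27027/57098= -0.47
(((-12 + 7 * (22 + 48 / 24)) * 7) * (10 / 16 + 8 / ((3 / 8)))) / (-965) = -47957 / 1930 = -24.85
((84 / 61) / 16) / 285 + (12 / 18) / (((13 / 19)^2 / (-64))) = -1071097891 / 11752260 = -91.14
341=341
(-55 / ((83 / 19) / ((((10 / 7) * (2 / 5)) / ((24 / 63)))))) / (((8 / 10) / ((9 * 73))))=-10298475 / 664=-15509.75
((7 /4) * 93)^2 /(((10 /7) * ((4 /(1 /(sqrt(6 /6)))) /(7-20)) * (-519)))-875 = -84024703 /110720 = -758.89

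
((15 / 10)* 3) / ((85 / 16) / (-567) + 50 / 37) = 1510488 / 450455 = 3.35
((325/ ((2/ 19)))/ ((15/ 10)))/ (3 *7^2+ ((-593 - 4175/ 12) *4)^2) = 18525/ 127488004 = 0.00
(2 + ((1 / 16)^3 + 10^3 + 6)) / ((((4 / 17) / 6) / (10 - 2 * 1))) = 210567219 / 1024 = 205632.05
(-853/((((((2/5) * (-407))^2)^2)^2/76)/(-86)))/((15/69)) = 1252243984375/24093797288895891916832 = 0.00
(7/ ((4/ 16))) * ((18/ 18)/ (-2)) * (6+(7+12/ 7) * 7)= -938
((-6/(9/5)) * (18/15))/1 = -4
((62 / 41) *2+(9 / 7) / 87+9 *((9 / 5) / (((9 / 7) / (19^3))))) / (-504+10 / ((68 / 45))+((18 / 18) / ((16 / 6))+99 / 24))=-61142816522 / 348692085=-175.35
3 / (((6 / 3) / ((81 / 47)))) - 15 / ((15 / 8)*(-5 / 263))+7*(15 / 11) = 2238251 / 5170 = 432.93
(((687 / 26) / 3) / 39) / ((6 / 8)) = 458 / 1521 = 0.30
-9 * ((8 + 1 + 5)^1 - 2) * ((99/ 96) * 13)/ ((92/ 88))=-127413/ 92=-1384.92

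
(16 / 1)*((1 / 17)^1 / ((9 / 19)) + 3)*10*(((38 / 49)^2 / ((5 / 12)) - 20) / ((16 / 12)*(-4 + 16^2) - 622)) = 32.43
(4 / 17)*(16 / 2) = 32 / 17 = 1.88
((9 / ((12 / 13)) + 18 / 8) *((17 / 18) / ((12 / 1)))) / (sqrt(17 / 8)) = 0.65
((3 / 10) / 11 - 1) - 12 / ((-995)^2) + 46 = 980718501 / 21780550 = 45.03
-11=-11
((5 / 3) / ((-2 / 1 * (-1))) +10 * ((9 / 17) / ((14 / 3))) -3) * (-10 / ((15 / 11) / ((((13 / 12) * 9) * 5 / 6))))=526955 / 8568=61.50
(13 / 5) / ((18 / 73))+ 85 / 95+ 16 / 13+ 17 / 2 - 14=79694 / 11115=7.17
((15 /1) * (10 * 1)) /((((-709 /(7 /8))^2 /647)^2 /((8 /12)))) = 25127005225 /258752704267264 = 0.00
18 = 18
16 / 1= 16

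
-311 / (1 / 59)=-18349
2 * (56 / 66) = 56 / 33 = 1.70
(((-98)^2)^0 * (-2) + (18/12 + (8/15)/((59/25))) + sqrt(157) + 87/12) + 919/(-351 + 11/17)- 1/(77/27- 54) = 1591433656/363966693 + sqrt(157) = 16.90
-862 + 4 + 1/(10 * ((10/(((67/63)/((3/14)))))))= -1158233/1350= -857.95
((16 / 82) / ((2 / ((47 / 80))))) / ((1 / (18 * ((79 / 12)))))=11139 / 1640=6.79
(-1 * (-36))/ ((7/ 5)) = 180/ 7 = 25.71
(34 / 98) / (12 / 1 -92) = -17 / 3920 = -0.00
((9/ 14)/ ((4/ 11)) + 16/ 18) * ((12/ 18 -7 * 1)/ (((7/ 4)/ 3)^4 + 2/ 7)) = -187872/ 4483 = -41.91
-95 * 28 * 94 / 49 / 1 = -35720 / 7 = -5102.86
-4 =-4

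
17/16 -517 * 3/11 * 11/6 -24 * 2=-4887/16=-305.44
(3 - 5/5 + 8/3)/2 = 7/3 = 2.33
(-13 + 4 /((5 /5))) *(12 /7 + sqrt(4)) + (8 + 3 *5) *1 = -73 /7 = -10.43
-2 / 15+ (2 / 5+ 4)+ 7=169 / 15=11.27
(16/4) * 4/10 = 8/5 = 1.60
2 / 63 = 0.03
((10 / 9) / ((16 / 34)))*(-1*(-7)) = 595 / 36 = 16.53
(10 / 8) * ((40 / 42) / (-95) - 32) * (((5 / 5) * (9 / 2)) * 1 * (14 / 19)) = -47895 / 361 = -132.67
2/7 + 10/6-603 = -12622/21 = -601.05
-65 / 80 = -13 / 16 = -0.81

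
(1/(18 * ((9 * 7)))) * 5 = 5/1134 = 0.00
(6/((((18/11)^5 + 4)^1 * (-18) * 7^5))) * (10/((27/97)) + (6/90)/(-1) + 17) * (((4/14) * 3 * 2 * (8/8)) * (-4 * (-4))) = -18388158976/10060731293445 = -0.00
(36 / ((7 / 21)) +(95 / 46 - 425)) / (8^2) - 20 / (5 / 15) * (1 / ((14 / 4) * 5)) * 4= -384033 / 20608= -18.64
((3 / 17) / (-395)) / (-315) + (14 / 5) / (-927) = -657761 / 217868175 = -0.00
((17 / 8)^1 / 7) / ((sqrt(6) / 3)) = 17*sqrt(6) / 112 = 0.37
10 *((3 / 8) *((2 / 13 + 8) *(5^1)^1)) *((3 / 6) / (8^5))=3975 / 1703936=0.00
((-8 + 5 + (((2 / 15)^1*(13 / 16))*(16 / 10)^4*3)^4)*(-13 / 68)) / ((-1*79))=21795730841755273 / 512313842773437500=0.04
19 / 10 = 1.90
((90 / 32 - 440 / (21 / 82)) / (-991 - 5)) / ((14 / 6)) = 576335 / 780864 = 0.74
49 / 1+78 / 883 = 43345 / 883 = 49.09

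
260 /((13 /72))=1440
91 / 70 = 13 / 10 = 1.30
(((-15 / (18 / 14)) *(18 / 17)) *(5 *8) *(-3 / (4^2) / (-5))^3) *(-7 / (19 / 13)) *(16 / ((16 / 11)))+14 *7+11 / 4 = 42221647 / 413440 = 102.12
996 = 996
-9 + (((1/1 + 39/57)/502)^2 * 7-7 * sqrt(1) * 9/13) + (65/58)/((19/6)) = -115685225671/8574247097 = -13.49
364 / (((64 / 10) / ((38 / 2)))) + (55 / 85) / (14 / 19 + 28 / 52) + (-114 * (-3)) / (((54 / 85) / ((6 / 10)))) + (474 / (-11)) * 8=499234061 / 471240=1059.41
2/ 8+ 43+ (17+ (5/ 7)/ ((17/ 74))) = 30159/ 476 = 63.36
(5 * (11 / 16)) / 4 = 55 / 64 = 0.86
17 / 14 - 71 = -977 / 14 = -69.79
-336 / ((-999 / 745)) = 83440 / 333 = 250.57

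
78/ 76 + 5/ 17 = 853/ 646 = 1.32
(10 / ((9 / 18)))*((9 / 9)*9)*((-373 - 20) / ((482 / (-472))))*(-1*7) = -116862480 / 241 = -484906.56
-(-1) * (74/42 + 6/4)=137/42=3.26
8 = 8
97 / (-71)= -97 / 71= -1.37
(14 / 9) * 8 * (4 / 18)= 224 / 81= 2.77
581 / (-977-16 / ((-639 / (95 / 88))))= -4083849 / 6867143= -0.59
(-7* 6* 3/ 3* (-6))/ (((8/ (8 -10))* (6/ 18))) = -189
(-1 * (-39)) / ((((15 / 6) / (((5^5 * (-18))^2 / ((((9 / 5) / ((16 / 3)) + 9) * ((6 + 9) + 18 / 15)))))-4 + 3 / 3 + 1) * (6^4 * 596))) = -1269531250 / 50287496994819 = -0.00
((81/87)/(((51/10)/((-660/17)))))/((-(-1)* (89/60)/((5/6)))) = -3.98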